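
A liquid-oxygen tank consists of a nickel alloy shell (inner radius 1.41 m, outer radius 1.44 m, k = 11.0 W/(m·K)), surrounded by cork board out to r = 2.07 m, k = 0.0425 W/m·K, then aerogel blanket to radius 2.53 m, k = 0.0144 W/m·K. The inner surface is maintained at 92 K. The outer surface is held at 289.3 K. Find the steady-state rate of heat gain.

Resistance network (inner→outer):
  R_nickel alloy = (1/1.41 − 1/1.44)/(4πk) = 0.01478/(4π·11.0) = 1.069×10^-4 K/W
  R_cork board = (1/1.44 − 1/2.07)/(4πk) = 0.2114/(4π·0.0425) = 0.3957 K/W
  R_aerogel blanket = (1/2.07 − 1/2.53)/(4πk) = 0.08783/(4π·0.0144) = 0.4854 K/W
ΣR = 1.069×10^-4 + 0.3957 + 0.4854 = 0.8812 K/W
Q = ΔT/ΣR = (92 K − 289.3 K)/0.8812 = -224 W
(Negative Q ⇒ heat flows inward; heat gain = 224 W.)

Q = 224 W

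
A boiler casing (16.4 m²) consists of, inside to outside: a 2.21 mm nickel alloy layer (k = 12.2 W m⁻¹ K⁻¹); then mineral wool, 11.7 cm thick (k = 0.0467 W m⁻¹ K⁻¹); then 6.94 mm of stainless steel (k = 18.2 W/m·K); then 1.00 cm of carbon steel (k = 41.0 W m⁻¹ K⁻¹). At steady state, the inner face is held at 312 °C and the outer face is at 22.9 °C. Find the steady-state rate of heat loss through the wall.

Q = 1890 W

Treat each layer as a resistance in series:
  R_nickel alloy = L/(kA) = 0.00221/(12.2·16.4) = 1.105×10^-5 K/W
  R_mineral wool = L/(kA) = 0.117/(0.0467·16.4) = 0.1528 K/W
  R_stainless steel = L/(kA) = 0.00694/(18.2·16.4) = 2.325×10^-5 K/W
  R_carbon steel = L/(kA) = 0.0100/(41.0·16.4) = 1.487×10^-5 K/W
ΣR = 1.105×10^-5 + 0.1528 + 2.325×10^-5 + 1.487×10^-5 = 0.1528 K/W
Q = ΔT/ΣR = (312 °C − 22.9 °C)/0.1528 = 1890 W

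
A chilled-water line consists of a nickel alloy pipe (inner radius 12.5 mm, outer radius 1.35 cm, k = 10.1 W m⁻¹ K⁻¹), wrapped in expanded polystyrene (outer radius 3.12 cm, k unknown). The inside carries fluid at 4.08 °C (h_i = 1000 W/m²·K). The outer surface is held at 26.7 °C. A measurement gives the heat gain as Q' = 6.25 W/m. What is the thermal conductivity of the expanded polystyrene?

ΣR = ΔT/Q' = |4.08 − 26.7|/6.25 = 3.619 m·K/W
Known resistances:
  R'_conv,in = 1/(2πr h) = 1/(2π·0.0125·1000) = 0.01273 m·K/W
  R'_nickel alloy = ln(0.0135/0.0125)/(2πk) = 0.07696/(2π·10.1) = 0.001213 m·K/W
R_expanded polystyrene = ΣR − ΣR_known = 3.619 − 0.01394 = 3.605 m·K/W
ln(r₂/r₁)/(2πk) = 3.605 ⇒ k = 0.8377/(2π·3.605) = 0.0370 W/m·K

k = 0.0370 W/m·K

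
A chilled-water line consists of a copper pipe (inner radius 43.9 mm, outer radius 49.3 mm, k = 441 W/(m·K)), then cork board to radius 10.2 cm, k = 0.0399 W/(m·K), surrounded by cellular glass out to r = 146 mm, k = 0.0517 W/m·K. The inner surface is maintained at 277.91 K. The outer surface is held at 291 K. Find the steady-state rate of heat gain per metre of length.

Q' = 3.27 W/m

Series thermal resistances, inner to outer:
  R'_copper = ln(0.0493/0.0439)/(2πk) = 0.1160/(2π·441) = 4.187×10^-5 m·K/W
  R'_cork board = ln(0.102/0.0493)/(2πk) = 0.7270/(2π·0.0399) = 2.900 m·K/W
  R'_cellular glass = ln(0.146/0.102)/(2πk) = 0.3586/(2π·0.0517) = 1.104 m·K/W
ΣR = 4.187×10^-5 + 2.900 + 1.104 = 4.004 m·K/W
Q' = ΔT/ΣR = (277.91 K − 291 K)/4.004 = -3.27 W/m
(Negative Q' ⇒ heat flows inward; heat gain = 3.27 W/m.)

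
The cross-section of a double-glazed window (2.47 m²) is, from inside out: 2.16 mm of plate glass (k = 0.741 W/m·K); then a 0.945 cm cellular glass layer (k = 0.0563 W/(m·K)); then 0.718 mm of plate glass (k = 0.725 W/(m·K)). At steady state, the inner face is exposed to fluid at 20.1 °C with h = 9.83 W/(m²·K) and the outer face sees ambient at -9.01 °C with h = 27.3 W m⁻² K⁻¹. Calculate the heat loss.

Q = 232 W

Treat each layer as a resistance in series:
  R_conv,in = 1/(hA) = 1/(9.83·2.47) = 0.04119 K/W
  R_plate glass = L/(kA) = 0.00216/(0.741·2.47) = 0.001180 K/W
  R_cellular glass = L/(kA) = 0.00945/(0.0563·2.47) = 0.06796 K/W
  R_plate glass = L/(kA) = 7.18×10^-4/(0.725·2.47) = 4.009×10^-4 K/W
  R_conv,out = 1/(hA) = 1/(27.3·2.47) = 0.01483 K/W
ΣR = 0.04119 + 0.001180 + 0.06796 + 4.009×10^-4 + 0.01483 = 0.1256 K/W
Q = ΔT/ΣR = (20.1 °C − -9.01 °C)/0.1256 = 232 W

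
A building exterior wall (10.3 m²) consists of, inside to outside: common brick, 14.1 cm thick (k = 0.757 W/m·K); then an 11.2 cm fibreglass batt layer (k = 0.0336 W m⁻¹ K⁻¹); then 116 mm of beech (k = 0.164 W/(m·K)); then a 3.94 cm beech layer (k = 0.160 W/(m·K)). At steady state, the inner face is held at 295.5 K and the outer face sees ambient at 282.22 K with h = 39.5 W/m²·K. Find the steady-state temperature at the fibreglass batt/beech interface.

T = 285.1 K

Treat each layer as a resistance in series:
  R_common brick = L/(kA) = 0.141/(0.757·10.3) = 0.01808 K/W
  R_fibreglass batt = L/(kA) = 0.112/(0.0336·10.3) = 0.3236 K/W
  R_beech = L/(kA) = 0.116/(0.164·10.3) = 0.06867 K/W
  R_beech = L/(kA) = 0.0394/(0.160·10.3) = 0.02391 K/W
  R_conv,out = 1/(hA) = 1/(39.5·10.3) = 0.002458 K/W
ΣR = 0.01808 + 0.3236 + 0.06867 + 0.02391 + 0.002458 = 0.4367 K/W
Q = ΔT/ΣR = (295.5 K − 282.22 K)/0.4367 = 30.41 W
From the inner boundary to the fibreglass batt/beech interface, ΣR_partial = 0.3417 K/W.
T_interface = T_in − Q·ΣR_partial = 295.5 K − (30.41)(0.3417) = 285.1 K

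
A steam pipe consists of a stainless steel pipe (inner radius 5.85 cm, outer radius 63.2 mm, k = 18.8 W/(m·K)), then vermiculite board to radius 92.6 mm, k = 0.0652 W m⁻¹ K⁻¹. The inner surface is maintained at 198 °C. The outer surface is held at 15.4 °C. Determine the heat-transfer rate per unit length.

Resistance network (inner→outer):
  R'_stainless steel = ln(0.0632/0.0585)/(2πk) = 0.07728/(2π·18.8) = 6.542×10^-4 m·K/W
  R'_vermiculite board = ln(0.0926/0.0632)/(2πk) = 0.3820/(2π·0.0652) = 0.9324 m·K/W
ΣR = 6.542×10^-4 + 0.9324 = 0.9331 m·K/W
Q' = ΔT/ΣR = (198 °C − 15.4 °C)/0.9331 = 196 W/m

Q' = 196 W/m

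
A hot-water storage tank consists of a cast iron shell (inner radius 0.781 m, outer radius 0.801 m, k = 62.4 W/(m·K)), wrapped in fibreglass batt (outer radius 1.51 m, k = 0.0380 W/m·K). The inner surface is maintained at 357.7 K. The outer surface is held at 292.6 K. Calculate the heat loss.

Treat each layer as a resistance in series:
  R_cast iron = (1/0.781 − 1/0.801)/(4πk) = 0.03197/(4π·62.4) = 4.077×10^-5 K/W
  R_fibreglass batt = (1/0.801 − 1/1.51)/(4πk) = 0.5862/(4π·0.0380) = 1.228 K/W
ΣR = 4.077×10^-5 + 1.228 = 1.228 K/W
Q = ΔT/ΣR = (357.7 K − 292.6 K)/1.228 = 53.0 W

Q = 53.0 W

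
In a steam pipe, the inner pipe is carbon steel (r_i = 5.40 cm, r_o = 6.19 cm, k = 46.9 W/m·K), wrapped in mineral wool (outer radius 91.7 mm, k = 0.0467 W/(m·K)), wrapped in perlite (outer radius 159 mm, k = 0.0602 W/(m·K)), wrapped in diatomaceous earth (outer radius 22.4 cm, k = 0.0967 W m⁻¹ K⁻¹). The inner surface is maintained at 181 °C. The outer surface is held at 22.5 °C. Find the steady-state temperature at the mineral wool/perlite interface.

Resistance network (inner→outer):
  R'_carbon steel = ln(0.0619/0.0540)/(2πk) = 0.1365/(2π·46.9) = 4.633×10^-4 m·K/W
  R'_mineral wool = ln(0.0917/0.0619)/(2πk) = 0.3930/(2π·0.0467) = 1.339 m·K/W
  R'_perlite = ln(0.159/0.0917)/(2πk) = 0.5504/(2π·0.0602) = 1.455 m·K/W
  R'_diatomaceous earth = ln(0.224/0.159)/(2πk) = 0.3427/(2π·0.0967) = 0.5641 m·K/W
ΣR = 4.633×10^-4 + 1.339 + 1.455 + 0.5641 = 3.359 m·K/W
Q' = ΔT/ΣR = (181 °C − 22.5 °C)/3.359 = 47.19 W/m
From the inner boundary to the mineral wool/perlite interface, ΣR_partial = 1.339 m·K/W.
T_interface = T_in − Q'·ΣR_partial = 181 °C − (47.19)(1.339) = 118 °C

T = 118 °C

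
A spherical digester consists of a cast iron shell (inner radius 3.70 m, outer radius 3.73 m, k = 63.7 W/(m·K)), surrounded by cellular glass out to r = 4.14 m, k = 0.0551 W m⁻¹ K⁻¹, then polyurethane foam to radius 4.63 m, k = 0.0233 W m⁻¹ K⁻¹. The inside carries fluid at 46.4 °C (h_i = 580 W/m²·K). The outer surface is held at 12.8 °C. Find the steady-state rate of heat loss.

Q = 267 W

Treat each layer as a resistance in series:
  R_conv,in = 1/(4πr²h) = 1/(4π·3.70²·580) = 1.002×10^-5 K/W
  R_cast iron = (1/3.70 − 1/3.73)/(4πk) = 0.002174/(4π·63.7) = 2.716×10^-6 K/W
  R_cellular glass = (1/3.73 − 1/4.14)/(4πk) = 0.02655/(4π·0.0551) = 0.03835 K/W
  R_polyurethane foam = (1/4.14 − 1/4.63)/(4πk) = 0.02556/(4π·0.0233) = 0.08731 K/W
ΣR = 1.002×10^-5 + 2.716×10^-6 + 0.03835 + 0.08731 = 0.1257 K/W
Q = ΔT/ΣR = (46.4 °C − 12.8 °C)/0.1257 = 267 W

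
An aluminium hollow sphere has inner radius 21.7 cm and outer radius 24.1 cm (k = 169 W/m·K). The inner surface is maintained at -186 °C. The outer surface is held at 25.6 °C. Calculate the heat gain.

Q = 9.79×10^5 W

Q = 4πk·ΔT/(1/r₁ − 1/r₂) = 4π × 169 × 211.6 / (1/0.217 − 1/0.241) = 9.79×10^5 W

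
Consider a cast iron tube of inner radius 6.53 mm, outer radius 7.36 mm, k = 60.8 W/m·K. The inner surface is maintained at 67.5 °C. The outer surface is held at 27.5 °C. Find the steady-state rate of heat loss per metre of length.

Q' = 1.28×10^5 W/m

Q' = 2πk·ΔT/ln(r₂/r₁) = 2π × 60.8 × 40 / ln(0.00736/0.00653) = 1.28×10^5 W/m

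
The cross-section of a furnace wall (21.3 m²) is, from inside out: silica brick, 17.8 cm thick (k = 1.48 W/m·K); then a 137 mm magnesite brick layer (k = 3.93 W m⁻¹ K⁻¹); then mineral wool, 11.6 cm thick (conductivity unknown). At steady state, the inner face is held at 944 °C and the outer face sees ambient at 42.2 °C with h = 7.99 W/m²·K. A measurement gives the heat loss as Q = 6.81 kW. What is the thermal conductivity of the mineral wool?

ΣR = ΔT/Q = |944 − 42.2|/6810 = 0.1324 K/W
Known resistances:
  R_silica brick = L/(kA) = 0.178/(1.48·21.3) = 0.005646 K/W
  R_magnesite brick = L/(kA) = 0.137/(3.93·21.3) = 0.001637 K/W
  R_conv,out = 1/(hA) = 1/(7.99·21.3) = 0.005876 K/W
R_mineral wool = ΣR − ΣR_known = 0.1324 − 0.01316 = 0.1192 K/W
L/(kA) = 0.1192 ⇒ k = 0.116/(0.1192·21.3) = 0.0457 W/m·K

k = 0.0457 W/m·K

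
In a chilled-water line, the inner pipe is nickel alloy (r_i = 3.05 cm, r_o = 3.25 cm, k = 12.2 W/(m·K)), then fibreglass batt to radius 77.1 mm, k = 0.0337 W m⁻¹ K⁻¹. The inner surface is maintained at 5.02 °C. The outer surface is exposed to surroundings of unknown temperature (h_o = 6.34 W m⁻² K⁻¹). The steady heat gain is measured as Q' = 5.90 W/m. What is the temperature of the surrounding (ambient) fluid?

T_out = 31.0 °C

Sum the resistances:
  R'_nickel alloy = ln(0.0325/0.0305)/(2πk) = 0.06351/(2π·12.2) = 8.286×10^-4 m·K/W
  R'_fibreglass batt = ln(0.0771/0.0325)/(2πk) = 0.8639/(2π·0.0337) = 4.080 m·K/W
  R'_conv,out = 1/(2πr h) = 1/(2π·0.0771·6.34) = 0.3256 m·K/W
ΣR = 4.406 m·K/W
ΔT = Q'·ΣR = 5.90 × 4.406 = 26.00 K
Heat flows inward, so T_out = T_in + ΔT = 5.02 + 26.00 = 31.0 °C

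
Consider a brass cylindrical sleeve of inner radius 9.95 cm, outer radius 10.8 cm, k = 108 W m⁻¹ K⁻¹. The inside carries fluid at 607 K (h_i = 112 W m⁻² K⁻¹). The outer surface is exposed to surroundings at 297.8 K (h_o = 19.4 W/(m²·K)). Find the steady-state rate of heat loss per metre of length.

Resistance network (inner→outer):
  R'_conv,in = 1/(2πr h) = 1/(2π·0.0995·112) = 0.01428 m·K/W
  R'_brass = ln(0.108/0.0995)/(2πk) = 0.08197/(2π·108) = 1.208×10^-4 m·K/W
  R'_conv,out = 1/(2πr h) = 1/(2π·0.108·19.4) = 0.07596 m·K/W
ΣR = 0.01428 + 1.208×10^-4 + 0.07596 = 0.09036 m·K/W
Q' = ΔT/ΣR = (607 K − 297.8 K)/0.09036 = 3420 W/m

Q' = 3.42 kW/m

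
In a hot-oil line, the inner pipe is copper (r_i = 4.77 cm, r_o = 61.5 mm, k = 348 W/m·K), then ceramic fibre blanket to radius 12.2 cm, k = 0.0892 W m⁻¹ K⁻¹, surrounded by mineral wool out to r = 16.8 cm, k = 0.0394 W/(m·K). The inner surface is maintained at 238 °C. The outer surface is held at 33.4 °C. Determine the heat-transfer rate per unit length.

Q' = 81.4 W/m

Resistance network (inner→outer):
  R'_copper = ln(0.0615/0.0477)/(2πk) = 0.2541/(2π·348) = 1.162×10^-4 m·K/W
  R'_ceramic fibre blanket = ln(0.122/0.0615)/(2πk) = 0.6850/(2π·0.0892) = 1.222 m·K/W
  R'_mineral wool = ln(0.168/0.122)/(2πk) = 0.3199/(2π·0.0394) = 1.292 m·K/W
ΣR = 1.162×10^-4 + 1.222 + 1.292 = 2.514 m·K/W
Q' = ΔT/ΣR = (238 °C − 33.4 °C)/2.514 = 81.4 W/m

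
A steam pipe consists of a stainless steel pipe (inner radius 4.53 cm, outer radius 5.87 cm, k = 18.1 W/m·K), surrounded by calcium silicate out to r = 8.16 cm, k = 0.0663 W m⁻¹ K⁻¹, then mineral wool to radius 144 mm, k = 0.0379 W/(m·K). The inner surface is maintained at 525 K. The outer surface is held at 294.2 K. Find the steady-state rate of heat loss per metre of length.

Q' = 72.6 W/m

Treat each layer as a resistance in series:
  R'_stainless steel = ln(0.0587/0.0453)/(2πk) = 0.2591/(2π·18.1) = 0.002279 m·K/W
  R'_calcium silicate = ln(0.0816/0.0587)/(2πk) = 0.3294/(2π·0.0663) = 0.7907 m·K/W
  R'_mineral wool = ln(0.144/0.0816)/(2πk) = 0.5680/(2π·0.0379) = 2.385 m·K/W
ΣR = 0.002279 + 0.7907 + 2.385 = 3.178 m·K/W
Q' = ΔT/ΣR = (525 K − 294.2 K)/3.178 = 72.6 W/m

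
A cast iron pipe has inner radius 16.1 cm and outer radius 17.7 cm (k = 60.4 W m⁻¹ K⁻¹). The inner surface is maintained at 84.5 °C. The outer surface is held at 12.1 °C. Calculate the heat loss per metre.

Q' = 2.90×10^5 W/m

Q' = 2πk·ΔT/ln(r₂/r₁) = 2π × 60.4 × 72.4 / ln(0.177/0.161) = 2.90×10^5 W/m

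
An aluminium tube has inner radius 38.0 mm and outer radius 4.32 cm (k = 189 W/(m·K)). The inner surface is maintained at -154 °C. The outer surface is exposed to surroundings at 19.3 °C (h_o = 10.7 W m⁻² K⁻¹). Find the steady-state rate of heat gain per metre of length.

Q' = 503 W/m

Resistance network (inner→outer):
  R'_aluminium = ln(0.0432/0.0380)/(2πk) = 0.1283/(2π·189) = 1.080×10^-4 m·K/W
  R'_conv,out = 1/(2πr h) = 1/(2π·0.0432·10.7) = 0.3443 m·K/W
ΣR = 1.080×10^-4 + 0.3443 = 0.3444 m·K/W
Q' = ΔT/ΣR = (-154 °C − 19.3 °C)/0.3444 = -503 W/m
(Negative Q' ⇒ heat flows inward; heat gain = 503 W/m.)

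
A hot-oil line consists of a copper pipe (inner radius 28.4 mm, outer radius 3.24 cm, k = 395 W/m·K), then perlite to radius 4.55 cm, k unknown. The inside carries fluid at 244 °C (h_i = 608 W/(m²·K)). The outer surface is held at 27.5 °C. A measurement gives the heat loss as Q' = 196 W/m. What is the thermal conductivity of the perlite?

ΣR = ΔT/Q' = |244 − 27.5|/196 = 1.105 m·K/W
Known resistances:
  R'_conv,in = 1/(2πr h) = 1/(2π·0.0284·608) = 0.009217 m·K/W
  R'_copper = ln(0.0324/0.0284)/(2πk) = 0.1318/(2π·395) = 5.309×10^-5 m·K/W
R_perlite = ΣR − ΣR_known = 1.105 − 0.009270 = 1.096 m·K/W
ln(r₂/r₁)/(2πk) = 1.096 ⇒ k = 0.3396/(2π·1.096) = 0.0493 W/m·K

k = 0.0493 W/m·K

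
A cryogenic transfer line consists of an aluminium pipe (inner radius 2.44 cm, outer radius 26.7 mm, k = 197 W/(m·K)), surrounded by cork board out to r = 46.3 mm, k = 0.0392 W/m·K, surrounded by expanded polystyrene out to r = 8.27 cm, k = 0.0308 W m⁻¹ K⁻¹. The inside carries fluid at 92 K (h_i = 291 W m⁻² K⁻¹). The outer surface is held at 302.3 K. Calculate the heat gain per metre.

Treat each layer as a resistance in series:
  R'_conv,in = 1/(2πr h) = 1/(2π·0.0244·291) = 0.02241 m·K/W
  R'_aluminium = ln(0.0267/0.0244)/(2πk) = 0.09008/(2π·197) = 7.278×10^-5 m·K/W
  R'_cork board = ln(0.0463/0.0267)/(2πk) = 0.5505/(2π·0.0392) = 2.235 m·K/W
  R'_expanded polystyrene = ln(0.0827/0.0463)/(2πk) = 0.5801/(2π·0.0308) = 2.997 m·K/W
ΣR = 0.02241 + 7.278×10^-5 + 2.235 + 2.997 = 5.254 m·K/W
Q' = ΔT/ΣR = (92 K − 302.3 K)/5.254 = -40.0 W/m
(Negative Q' ⇒ heat flows inward; heat gain = 40.0 W/m.)

Q' = 40.0 W/m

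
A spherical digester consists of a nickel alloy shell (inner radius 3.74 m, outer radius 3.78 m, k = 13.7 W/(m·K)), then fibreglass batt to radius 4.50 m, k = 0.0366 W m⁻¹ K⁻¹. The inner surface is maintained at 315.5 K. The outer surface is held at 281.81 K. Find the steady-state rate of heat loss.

Treat each layer as a resistance in series:
  R_nickel alloy = (1/3.74 − 1/3.78)/(4πk) = 0.002829/(4π·13.7) = 1.643×10^-5 K/W
  R_fibreglass batt = (1/3.78 − 1/4.50)/(4πk) = 0.04233/(4π·0.0366) = 0.09203 K/W
ΣR = 1.643×10^-5 + 0.09203 = 0.09205 K/W
Q = ΔT/ΣR = (315.5 K − 281.81 K)/0.09205 = 366 W

Q = 366 W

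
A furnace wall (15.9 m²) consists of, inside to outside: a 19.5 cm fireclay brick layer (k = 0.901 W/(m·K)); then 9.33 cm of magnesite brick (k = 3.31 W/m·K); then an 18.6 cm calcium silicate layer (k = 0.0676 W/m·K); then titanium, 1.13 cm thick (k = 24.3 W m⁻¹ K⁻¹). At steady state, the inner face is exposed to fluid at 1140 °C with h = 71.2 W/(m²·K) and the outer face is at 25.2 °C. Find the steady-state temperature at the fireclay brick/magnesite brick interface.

Resistance network (inner→outer):
  R_conv,in = 1/(hA) = 1/(71.2·15.9) = 8.833×10^-4 K/W
  R_fireclay brick = L/(kA) = 0.195/(0.901·15.9) = 0.01361 K/W
  R_magnesite brick = L/(kA) = 0.0933/(3.31·15.9) = 0.001773 K/W
  R_calcium silicate = L/(kA) = 0.186/(0.0676·15.9) = 0.1730 K/W
  R_titanium = L/(kA) = 0.0113/(24.3·15.9) = 2.925×10^-5 K/W
ΣR = 8.833×10^-4 + 0.01361 + 0.001773 + 0.1730 + 2.925×10^-5 = 0.1893 K/W
Q = ΔT/ΣR = (1140 °C − 25.2 °C)/0.1893 = 5889 W
From the inner boundary to the fireclay brick/magnesite brick interface, ΣR_partial = 0.01449 K/W.
T_interface = T_in − Q·ΣR_partial = 1140 °C − (5889)(0.01449) = 1055 °C

T = 1055 °C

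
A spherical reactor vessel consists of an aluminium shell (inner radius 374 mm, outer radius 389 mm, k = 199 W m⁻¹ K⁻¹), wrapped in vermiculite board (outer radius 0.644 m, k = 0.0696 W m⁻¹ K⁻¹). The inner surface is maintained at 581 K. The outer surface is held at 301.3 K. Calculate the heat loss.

Treat each layer as a resistance in series:
  R_aluminium = (1/0.374 − 1/0.389)/(4πk) = 0.1031/(4π·199) = 4.123×10^-5 K/W
  R_vermiculite board = (1/0.389 − 1/0.644)/(4πk) = 1.018/(4π·0.0696) = 1.164 K/W
ΣR = 4.123×10^-5 + 1.164 = 1.164 K/W
Q = ΔT/ΣR = (581 K − 301.3 K)/1.164 = 240 W

Q = 240 W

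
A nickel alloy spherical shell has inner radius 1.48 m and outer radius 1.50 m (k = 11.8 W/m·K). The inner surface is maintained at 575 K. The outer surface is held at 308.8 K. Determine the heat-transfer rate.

Q = 4πk·ΔT/(1/r₁ − 1/r₂) = 4π × 11.8 × 266.2 / (1/1.48 − 1/1.50) = 4.38×10^6 W

Q = 4.38×10^6 W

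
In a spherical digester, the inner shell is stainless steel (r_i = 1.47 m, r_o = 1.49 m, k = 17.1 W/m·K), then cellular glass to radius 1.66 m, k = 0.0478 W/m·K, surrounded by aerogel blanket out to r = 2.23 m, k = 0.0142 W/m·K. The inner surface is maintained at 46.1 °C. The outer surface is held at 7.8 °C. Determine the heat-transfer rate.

Q = 39.2 W

Resistance network (inner→outer):
  R_stainless steel = (1/1.47 − 1/1.49)/(4πk) = 0.009131/(4π·17.1) = 4.249×10^-5 K/W
  R_cellular glass = (1/1.49 − 1/1.66)/(4πk) = 0.06873/(4π·0.0478) = 0.1144 K/W
  R_aerogel blanket = (1/1.66 − 1/2.23)/(4πk) = 0.1540/(4π·0.0142) = 0.8629 K/W
ΣR = 4.249×10^-5 + 0.1144 + 0.8629 = 0.9773 K/W
Q = ΔT/ΣR = (46.1 °C − 7.8 °C)/0.9773 = 39.2 W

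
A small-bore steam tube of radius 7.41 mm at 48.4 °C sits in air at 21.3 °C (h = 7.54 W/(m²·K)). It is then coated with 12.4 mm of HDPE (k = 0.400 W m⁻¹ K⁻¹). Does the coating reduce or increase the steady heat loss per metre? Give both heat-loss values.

increases: 9.51 → 18.6 W/m

Critical radius for a cylinder: r_cr = k/h = 0.0531 m = 5.31 cm.
Outer radius after coating: r₂ = 0.00741 + 0.0124 = 0.01981 m.
Since r₁ < r_cr and r₂ ≤ r_cr, the coating moves toward the maximum at r_cr — heat loss rises.
Bare: R = 1/(2πr₁h) = 2.849 m·K/W; Q = 27.1/2.849 = 9.51 W/m.
Coated: R = R_cond + R_conv = 1.457 m·K/W; Q = 27.1/1.457 = 18.6 W/m.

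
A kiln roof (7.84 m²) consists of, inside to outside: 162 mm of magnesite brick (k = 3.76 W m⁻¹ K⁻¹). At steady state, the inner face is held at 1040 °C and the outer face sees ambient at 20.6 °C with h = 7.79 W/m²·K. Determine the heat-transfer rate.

Q = 46600 W

Treat each layer as a resistance in series:
  R_magnesite brick = L/(kA) = 0.162/(3.76·7.84) = 0.005496 K/W
  R_conv,out = 1/(hA) = 1/(7.79·7.84) = 0.01637 K/W
ΣR = 0.005496 + 0.01637 = 0.02187 K/W
Q = ΔT/ΣR = (1040 °C − 20.6 °C)/0.02187 = 46600 W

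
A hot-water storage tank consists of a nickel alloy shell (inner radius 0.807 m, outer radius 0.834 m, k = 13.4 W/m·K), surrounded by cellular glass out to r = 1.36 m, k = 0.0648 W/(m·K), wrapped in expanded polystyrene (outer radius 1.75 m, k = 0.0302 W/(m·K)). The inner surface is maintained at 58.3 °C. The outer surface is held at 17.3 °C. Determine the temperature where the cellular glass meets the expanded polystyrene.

Series thermal resistances, inner to outer:
  R_nickel alloy = (1/0.807 − 1/0.834)/(4πk) = 0.04012/(4π·13.4) = 2.382×10^-4 K/W
  R_cellular glass = (1/0.834 − 1/1.36)/(4πk) = 0.4637/(4π·0.0648) = 0.5695 K/W
  R_expanded polystyrene = (1/1.36 − 1/1.75)/(4πk) = 0.1639/(4π·0.0302) = 0.4318 K/W
ΣR = 2.382×10^-4 + 0.5695 + 0.4318 = 1.002 K/W
Q = ΔT/ΣR = (58.3 °C − 17.3 °C)/1.002 = 40.92 W
From the inner boundary to the cellular glass/expanded polystyrene interface, ΣR_partial = 0.5697 K/W.
T_interface = T_in − Q·ΣR_partial = 58.3 °C − (40.92)(0.5697) = 35.0 °C

T = 35.0 °C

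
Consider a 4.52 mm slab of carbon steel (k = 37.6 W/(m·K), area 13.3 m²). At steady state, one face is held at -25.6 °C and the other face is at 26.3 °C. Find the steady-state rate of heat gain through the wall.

Q = kA·ΔT/L = 37.6 × 13.3 × |-25.6 °C − 26.3 °C| / 0.00452 = 5.74×10^6 W

Q = 5740 kW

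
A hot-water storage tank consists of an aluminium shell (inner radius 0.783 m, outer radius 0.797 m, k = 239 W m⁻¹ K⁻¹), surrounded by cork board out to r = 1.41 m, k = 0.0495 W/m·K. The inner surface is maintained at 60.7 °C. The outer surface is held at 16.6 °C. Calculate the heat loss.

Treat each layer as a resistance in series:
  R_aluminium = (1/0.783 − 1/0.797)/(4πk) = 0.02243/(4π·239) = 7.470×10^-6 K/W
  R_cork board = (1/0.797 − 1/1.41)/(4πk) = 0.5455/(4π·0.0495) = 0.8769 K/W
ΣR = 7.470×10^-6 + 0.8769 = 0.8769 K/W
Q = ΔT/ΣR = (60.7 °C − 16.6 °C)/0.8769 = 50.3 W

Q = 50.3 W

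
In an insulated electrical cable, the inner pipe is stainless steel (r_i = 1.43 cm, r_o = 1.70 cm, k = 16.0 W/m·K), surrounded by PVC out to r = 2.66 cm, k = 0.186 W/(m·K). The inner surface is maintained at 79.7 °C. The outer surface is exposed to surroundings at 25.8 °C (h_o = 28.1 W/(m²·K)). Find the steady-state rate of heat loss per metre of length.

Treat each layer as a resistance in series:
  R'_stainless steel = ln(0.0170/0.0143)/(2πk) = 0.1730/(2π·16.0) = 0.001720 m·K/W
  R'_PVC = ln(0.0266/0.0170)/(2πk) = 0.4477/(2π·0.186) = 0.3831 m·K/W
  R'_conv,out = 1/(2πr h) = 1/(2π·0.0266·28.1) = 0.2129 m·K/W
ΣR = 0.001720 + 0.3831 + 0.2129 = 0.5977 m·K/W
Q' = ΔT/ΣR = (79.7 °C − 25.8 °C)/0.5977 = 90.2 W/m

Q' = 90.2 W/m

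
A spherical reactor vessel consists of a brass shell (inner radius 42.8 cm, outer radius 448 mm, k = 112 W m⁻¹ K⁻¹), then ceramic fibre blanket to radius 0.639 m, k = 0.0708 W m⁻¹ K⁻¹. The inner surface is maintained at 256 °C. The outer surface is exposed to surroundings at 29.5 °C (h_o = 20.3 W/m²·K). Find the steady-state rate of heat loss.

Q = 298 W

Resistance network (inner→outer):
  R_brass = (1/0.428 − 1/0.448)/(4πk) = 0.1043/(4π·112) = 7.411×10^-5 K/W
  R_ceramic fibre blanket = (1/0.448 − 1/0.639)/(4πk) = 0.6672/(4π·0.0708) = 0.7499 K/W
  R_conv,out = 1/(4πr²h) = 1/(4π·0.639²·20.3) = 0.009600 K/W
ΣR = 7.411×10^-5 + 0.7499 + 0.009600 = 0.7596 K/W
Q = ΔT/ΣR = (256 °C − 29.5 °C)/0.7596 = 298 W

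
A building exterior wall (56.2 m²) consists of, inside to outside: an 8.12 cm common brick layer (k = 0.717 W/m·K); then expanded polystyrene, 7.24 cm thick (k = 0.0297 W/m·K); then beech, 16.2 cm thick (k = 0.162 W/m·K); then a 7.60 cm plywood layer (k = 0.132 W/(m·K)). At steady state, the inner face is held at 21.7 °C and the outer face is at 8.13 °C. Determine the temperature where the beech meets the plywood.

T = 10.0 °C

Treat each layer as a resistance in series:
  R_common brick = L/(kA) = 0.0812/(0.717·56.2) = 0.002015 K/W
  R_expanded polystyrene = L/(kA) = 0.0724/(0.0297·56.2) = 0.04338 K/W
  R_beech = L/(kA) = 0.162/(0.162·56.2) = 0.01779 K/W
  R_plywood = L/(kA) = 0.0760/(0.132·56.2) = 0.01024 K/W
ΣR = 0.002015 + 0.04338 + 0.01779 + 0.01024 = 0.07343 K/W
Q = ΔT/ΣR = (21.7 °C − 8.13 °C)/0.07343 = 184.8 W
From the inner boundary to the beech/plywood interface, ΣR_partial = 0.06319 K/W.
T_interface = T_in − Q·ΣR_partial = 21.7 °C − (184.8)(0.06319) = 10.0 °C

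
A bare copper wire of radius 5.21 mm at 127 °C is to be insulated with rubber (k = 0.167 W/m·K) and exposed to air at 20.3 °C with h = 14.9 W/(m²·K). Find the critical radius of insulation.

r_cr = 1.12 cm

For a cylinder, r_cr = k_ins/h = 0.167/14.9 = 0.0112 m = 1.12 cm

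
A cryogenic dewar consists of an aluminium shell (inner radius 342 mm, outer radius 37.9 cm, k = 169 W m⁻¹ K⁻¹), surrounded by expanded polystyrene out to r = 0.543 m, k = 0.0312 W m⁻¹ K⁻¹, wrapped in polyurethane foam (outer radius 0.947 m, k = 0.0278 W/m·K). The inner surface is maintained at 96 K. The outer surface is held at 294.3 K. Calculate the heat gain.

Resistance network (inner→outer):
  R_aluminium = (1/0.342 − 1/0.379)/(4πk) = 0.2855/(4π·169) = 1.344×10^-4 K/W
  R_expanded polystyrene = (1/0.379 − 1/0.543)/(4πk) = 0.7969/(4π·0.0312) = 2.033 K/W
  R_polyurethane foam = (1/0.543 − 1/0.947)/(4πk) = 0.7857/(4π·0.0278) = 2.249 K/W
ΣR = 1.344×10^-4 + 2.033 + 2.249 = 4.282 K/W
Q = ΔT/ΣR = (96 K − 294.3 K)/4.282 = -46.3 W
(Negative Q ⇒ heat flows inward; heat gain = 46.3 W.)

Q = 46.3 W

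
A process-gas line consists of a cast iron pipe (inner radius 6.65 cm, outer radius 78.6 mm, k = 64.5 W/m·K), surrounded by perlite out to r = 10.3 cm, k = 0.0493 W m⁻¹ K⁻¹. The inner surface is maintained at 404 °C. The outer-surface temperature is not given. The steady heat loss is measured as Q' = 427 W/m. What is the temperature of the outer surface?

T_out = 31.1 °C

Series resistances:
  R'_cast iron = ln(0.0786/0.0665)/(2πk) = 0.1672/(2π·64.5) = 4.125×10^-4 m·K/W
  R'_perlite = ln(0.103/0.0786)/(2πk) = 0.2704/(2π·0.0493) = 0.8728 m·K/W
ΣR = 0.8732 m·K/W
ΔT = Q'·ΣR = 427 × 0.8732 = 372.9 K
Heat flows outward, so T_out = T_in − ΔT = 404 − 372.9 = 31.1 °C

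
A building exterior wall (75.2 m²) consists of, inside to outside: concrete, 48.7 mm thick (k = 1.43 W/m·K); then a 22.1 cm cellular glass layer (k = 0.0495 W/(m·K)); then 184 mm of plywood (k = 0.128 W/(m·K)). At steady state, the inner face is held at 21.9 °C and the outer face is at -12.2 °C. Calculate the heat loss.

Series thermal resistances, inner to outer:
  R_concrete = L/(kA) = 0.0487/(1.43·75.2) = 4.529×10^-4 K/W
  R_cellular glass = L/(kA) = 0.221/(0.0495·75.2) = 0.05937 K/W
  R_plywood = L/(kA) = 0.184/(0.128·75.2) = 0.01912 K/W
ΣR = 4.529×10^-4 + 0.05937 + 0.01912 = 0.07894 K/W
Q = ΔT/ΣR = (21.9 °C − -12.2 °C)/0.07894 = 432 W

Q = 432 W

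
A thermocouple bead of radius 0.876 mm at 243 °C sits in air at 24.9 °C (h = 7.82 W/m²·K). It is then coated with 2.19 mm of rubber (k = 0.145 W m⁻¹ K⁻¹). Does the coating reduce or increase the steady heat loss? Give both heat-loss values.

increases: 0.0164 → 0.143 W

Critical radius for a sphere: r_cr = 2k/h = 0.0371 m = 3.71 cm.
Outer radius after coating: r₂ = 8.76×10^-4 + 0.00219 = 0.003066 m.
Since r₁ < r_cr and r₂ ≤ r_cr, the coating moves toward the maximum at r_cr — heat loss rises.
Bare: R = 1/(4πr₁²h) = 13260 K/W; Q = 218.1/13260 = 0.0164 W.
Coated: R = R_cond + R_conv = 1530 K/W; Q = 218.1/1530 = 0.143 W.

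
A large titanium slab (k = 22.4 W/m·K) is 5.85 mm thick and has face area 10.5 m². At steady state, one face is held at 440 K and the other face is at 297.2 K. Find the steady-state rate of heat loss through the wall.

Q = kA·ΔT/L = 22.4 × 10.5 × |440 K − 297.2 K| / 0.00585 = 5.74×10^6 W

Q = 5.74×10^6 W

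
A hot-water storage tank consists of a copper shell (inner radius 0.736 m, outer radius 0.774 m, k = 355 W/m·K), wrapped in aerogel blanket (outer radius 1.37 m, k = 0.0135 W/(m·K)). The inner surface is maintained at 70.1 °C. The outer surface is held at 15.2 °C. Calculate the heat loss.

Q = 16.6 W

Series thermal resistances, inner to outer:
  R_copper = (1/0.736 − 1/0.774)/(4πk) = 0.06671/(4π·355) = 1.495×10^-5 K/W
  R_aerogel blanket = (1/0.774 − 1/1.37)/(4πk) = 0.5621/(4π·0.0135) = 3.313 K/W
ΣR = 1.495×10^-5 + 3.313 = 3.313 K/W
Q = ΔT/ΣR = (70.1 °C − 15.2 °C)/3.313 = 16.6 W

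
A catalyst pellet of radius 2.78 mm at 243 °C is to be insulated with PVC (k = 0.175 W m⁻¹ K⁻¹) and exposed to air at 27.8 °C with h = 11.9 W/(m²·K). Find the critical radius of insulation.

For a sphere, r_cr = 2k_ins/h = 2·0.175/11.9 = 0.0294 m = 2.94 cm

r_cr = 2.94 cm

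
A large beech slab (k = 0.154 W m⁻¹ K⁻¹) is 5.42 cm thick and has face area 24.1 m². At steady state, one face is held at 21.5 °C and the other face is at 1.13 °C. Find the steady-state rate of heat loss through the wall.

Q = 1390 W

Q = kA·ΔT/L = 0.154 × 24.1 × |21.5 °C − 1.13 °C| / 0.0542 = 1390 W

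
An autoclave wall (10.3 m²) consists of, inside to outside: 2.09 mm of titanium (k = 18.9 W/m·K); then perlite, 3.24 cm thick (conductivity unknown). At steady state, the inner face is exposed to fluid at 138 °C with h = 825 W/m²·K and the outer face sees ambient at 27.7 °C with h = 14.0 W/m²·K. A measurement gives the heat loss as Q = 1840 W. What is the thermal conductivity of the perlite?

ΣR = ΔT/Q = |138 − 27.7|/1840 = 0.05995 K/W
Known resistances:
  R_conv,in = 1/(hA) = 1/(825·10.3) = 1.177×10^-4 K/W
  R_titanium = L/(kA) = 0.00209/(18.9·10.3) = 1.074×10^-5 K/W
  R_conv,out = 1/(hA) = 1/(14.0·10.3) = 0.006935 K/W
R_perlite = ΣR − ΣR_known = 0.05995 − 0.007063 = 0.05289 K/W
L/(kA) = 0.05289 ⇒ k = 0.0324/(0.05289·10.3) = 0.0595 W/m·K

k = 0.0595 W/m·K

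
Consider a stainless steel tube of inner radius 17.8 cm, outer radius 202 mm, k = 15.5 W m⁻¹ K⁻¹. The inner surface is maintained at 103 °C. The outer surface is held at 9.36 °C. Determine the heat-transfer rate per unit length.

Q' = 72.1 kW/m

Q' = 2πk·ΔT/ln(r₂/r₁) = 2π × 15.5 × 93.64 / ln(0.202/0.178) = 72100 W/m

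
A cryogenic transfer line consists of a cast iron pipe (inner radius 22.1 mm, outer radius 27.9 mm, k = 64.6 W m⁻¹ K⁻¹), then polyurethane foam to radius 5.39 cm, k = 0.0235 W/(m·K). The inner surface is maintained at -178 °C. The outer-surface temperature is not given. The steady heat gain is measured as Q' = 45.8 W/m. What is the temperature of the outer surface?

T_out = 26.3 °C

Sum the resistances:
  R'_cast iron = ln(0.0279/0.0221)/(2πk) = 0.2330/(2π·64.6) = 5.742×10^-4 m·K/W
  R'_polyurethane foam = ln(0.0539/0.0279)/(2πk) = 0.6585/(2π·0.0235) = 4.460 m·K/W
ΣR = 4.460 m·K/W
ΔT = Q'·ΣR = 45.8 × 4.460 = 204.3 K
Heat flows inward, so T_out = T_in + ΔT = -178 + 204.3 = 26.3 °C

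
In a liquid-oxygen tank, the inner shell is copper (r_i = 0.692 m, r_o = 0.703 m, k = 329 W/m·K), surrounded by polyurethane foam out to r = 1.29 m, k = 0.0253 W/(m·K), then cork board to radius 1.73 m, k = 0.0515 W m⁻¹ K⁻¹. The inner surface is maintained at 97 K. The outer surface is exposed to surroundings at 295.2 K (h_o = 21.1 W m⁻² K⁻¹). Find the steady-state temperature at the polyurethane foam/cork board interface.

Treat each layer as a resistance in series:
  R_copper = (1/0.692 − 1/0.703)/(4πk) = 0.02261/(4π·329) = 5.469×10^-6 K/W
  R_polyurethane foam = (1/0.703 − 1/1.29)/(4πk) = 0.6473/(4π·0.0253) = 2.036 K/W
  R_cork board = (1/1.29 − 1/1.73)/(4πk) = 0.1972/(4π·0.0515) = 0.3046 K/W
  R_conv,out = 1/(4πr²h) = 1/(4π·1.73²·21.1) = 0.001260 K/W
ΣR = 5.469×10^-6 + 2.036 + 0.3046 + 0.001260 = 2.342 K/W
Q = ΔT/ΣR = (97 K − 295.2 K)/2.342 = -84.63 W
From the inner boundary to the polyurethane foam/cork board interface, ΣR_partial = 2.036 K/W.
T_interface = T_in − Q·ΣR_partial = 97 K − (-84.63)(2.036) = 269.3 K

T = 269.3 K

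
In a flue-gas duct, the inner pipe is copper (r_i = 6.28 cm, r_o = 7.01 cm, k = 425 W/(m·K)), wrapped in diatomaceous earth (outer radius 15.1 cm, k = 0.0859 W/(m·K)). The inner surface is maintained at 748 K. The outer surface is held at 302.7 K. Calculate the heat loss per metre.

Resistance network (inner→outer):
  R'_copper = ln(0.0701/0.0628)/(2πk) = 0.1100/(2π·425) = 4.118×10^-5 m·K/W
  R'_diatomaceous earth = ln(0.151/0.0701)/(2πk) = 0.7674/(2π·0.0859) = 1.422 m·K/W
ΣR = 4.118×10^-5 + 1.422 = 1.422 m·K/W
Q' = ΔT/ΣR = (748 K − 302.7 K)/1.422 = 313 W/m

Q' = 313 W/m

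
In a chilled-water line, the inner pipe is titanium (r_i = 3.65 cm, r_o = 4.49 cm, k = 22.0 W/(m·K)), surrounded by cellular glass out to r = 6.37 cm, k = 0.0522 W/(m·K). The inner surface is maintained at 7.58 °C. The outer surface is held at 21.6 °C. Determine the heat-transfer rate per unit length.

Series thermal resistances, inner to outer:
  R'_titanium = ln(0.0449/0.0365)/(2πk) = 0.2071/(2π·22.0) = 0.001498 m·K/W
  R'_cellular glass = ln(0.0637/0.0449)/(2πk) = 0.3497/(2π·0.0522) = 1.066 m·K/W
ΣR = 0.001498 + 1.066 = 1.067 m·K/W
Q' = ΔT/ΣR = (7.58 °C − 21.6 °C)/1.067 = -13.1 W/m
(Negative Q' ⇒ heat flows inward; heat gain = 13.1 W/m.)

Q' = 13.1 W/m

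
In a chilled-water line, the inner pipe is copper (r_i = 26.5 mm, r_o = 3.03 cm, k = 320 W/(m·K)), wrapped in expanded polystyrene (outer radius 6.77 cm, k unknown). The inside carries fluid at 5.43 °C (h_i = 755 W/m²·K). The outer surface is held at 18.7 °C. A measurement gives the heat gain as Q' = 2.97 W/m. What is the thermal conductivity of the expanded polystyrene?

k = 0.0287 W/m·K

ΣR = ΔT/Q' = |5.43 − 18.7|/2.97 = 4.468 m·K/W
Known resistances:
  R'_conv,in = 1/(2πr h) = 1/(2π·0.0265·755) = 0.007955 m·K/W
  R'_copper = ln(0.0303/0.0265)/(2πk) = 0.1340/(2π·320) = 6.665×10^-5 m·K/W
R_expanded polystyrene = ΣR − ΣR_known = 4.468 − 0.008022 = 4.460 m·K/W
ln(r₂/r₁)/(2πk) = 4.460 ⇒ k = 0.8039/(2π·4.460) = 0.0287 W/m·K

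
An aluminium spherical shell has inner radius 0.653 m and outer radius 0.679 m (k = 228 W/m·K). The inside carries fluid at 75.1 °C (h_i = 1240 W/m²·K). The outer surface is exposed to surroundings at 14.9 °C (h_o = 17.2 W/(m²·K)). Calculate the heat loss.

Resistance network (inner→outer):
  R_conv,in = 1/(4πr²h) = 1/(4π·0.653²·1240) = 1.505×10^-4 K/W
  R_aluminium = (1/0.653 − 1/0.679)/(4πk) = 0.05864/(4π·228) = 2.047×10^-5 K/W
  R_conv,out = 1/(4πr²h) = 1/(4π·0.679²·17.2) = 0.01004 K/W
ΣR = 1.505×10^-4 + 2.047×10^-5 + 0.01004 = 0.01021 K/W
Q = ΔT/ΣR = (75.1 °C − 14.9 °C)/0.01021 = 5900 W

Q = 5.90 kW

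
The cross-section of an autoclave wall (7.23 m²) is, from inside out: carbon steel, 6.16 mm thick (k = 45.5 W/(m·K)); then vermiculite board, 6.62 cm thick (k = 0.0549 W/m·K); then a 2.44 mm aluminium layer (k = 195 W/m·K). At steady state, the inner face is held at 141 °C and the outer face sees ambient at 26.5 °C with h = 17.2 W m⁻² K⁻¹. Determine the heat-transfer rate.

Resistance network (inner→outer):
  R_carbon steel = L/(kA) = 0.00616/(45.5·7.23) = 1.873×10^-5 K/W
  R_vermiculite board = L/(kA) = 0.0662/(0.0549·7.23) = 0.1668 K/W
  R_aluminium = L/(kA) = 0.00244/(195·7.23) = 1.731×10^-6 K/W
  R_conv,out = 1/(hA) = 1/(17.2·7.23) = 0.008041 K/W
ΣR = 1.873×10^-5 + 0.1668 + 1.731×10^-6 + 0.008041 = 0.1749 K/W
Q = ΔT/ΣR = (141 °C − 26.5 °C)/0.1749 = 655 W

Q = 655 W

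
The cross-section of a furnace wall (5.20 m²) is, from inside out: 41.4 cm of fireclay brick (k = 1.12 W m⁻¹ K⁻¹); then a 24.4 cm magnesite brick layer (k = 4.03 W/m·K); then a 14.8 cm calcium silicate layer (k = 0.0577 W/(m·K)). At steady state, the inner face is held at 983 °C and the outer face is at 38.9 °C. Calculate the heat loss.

Q = 1640 W

Resistance network (inner→outer):
  R_fireclay brick = L/(kA) = 0.414/(1.12·5.20) = 0.07109 K/W
  R_magnesite brick = L/(kA) = 0.244/(4.03·5.20) = 0.01164 K/W
  R_calcium silicate = L/(kA) = 0.148/(0.0577·5.20) = 0.4933 K/W
ΣR = 0.07109 + 0.01164 + 0.4933 = 0.5760 K/W
Q = ΔT/ΣR = (983 °C − 38.9 °C)/0.5760 = 1640 W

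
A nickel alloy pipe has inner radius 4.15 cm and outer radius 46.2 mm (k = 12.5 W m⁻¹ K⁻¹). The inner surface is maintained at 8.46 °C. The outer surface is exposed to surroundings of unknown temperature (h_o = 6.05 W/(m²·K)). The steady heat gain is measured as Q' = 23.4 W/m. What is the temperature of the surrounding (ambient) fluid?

Series resistances:
  R'_nickel alloy = ln(0.0462/0.0415)/(2πk) = 0.1073/(2π·12.5) = 0.001366 m·K/W
  R'_conv,out = 1/(2πr h) = 1/(2π·0.0462·6.05) = 0.5694 m·K/W
ΣR = 0.5708 m·K/W
ΔT = Q'·ΣR = 23.4 × 0.5708 = 13.36 K
Heat flows inward, so T_out = T_in + ΔT = 8.46 + 13.36 = 21.8 °C

T_out = 21.8 °C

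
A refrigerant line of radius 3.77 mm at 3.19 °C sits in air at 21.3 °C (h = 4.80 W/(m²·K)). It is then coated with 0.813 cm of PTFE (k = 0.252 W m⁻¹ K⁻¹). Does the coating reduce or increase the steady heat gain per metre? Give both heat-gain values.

Critical radius for a cylinder: r_cr = k/h = 0.0525 m = 5.25 cm.
Outer radius after coating: r₂ = 0.00377 + 0.00813 = 0.01190 m.
Since r₁ < r_cr and r₂ ≤ r_cr, the coating moves toward the maximum at r_cr — heat gain rises.
Bare: R = 1/(2πr₁h) = 8.795 m·K/W; Q = 18.11/8.795 = 2.06 W/m.
Coated: R = R_cond + R_conv = 3.512 m·K/W; Q = 18.11/3.512 = 5.16 W/m.

increases: 2.06 → 5.16 W/m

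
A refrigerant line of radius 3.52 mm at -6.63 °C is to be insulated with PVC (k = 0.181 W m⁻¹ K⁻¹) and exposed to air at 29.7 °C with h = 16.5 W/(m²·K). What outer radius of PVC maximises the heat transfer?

r_cr = 1.10 cm

For a cylinder, r_cr = k_ins/h = 0.181/16.5 = 0.0110 m = 1.10 cm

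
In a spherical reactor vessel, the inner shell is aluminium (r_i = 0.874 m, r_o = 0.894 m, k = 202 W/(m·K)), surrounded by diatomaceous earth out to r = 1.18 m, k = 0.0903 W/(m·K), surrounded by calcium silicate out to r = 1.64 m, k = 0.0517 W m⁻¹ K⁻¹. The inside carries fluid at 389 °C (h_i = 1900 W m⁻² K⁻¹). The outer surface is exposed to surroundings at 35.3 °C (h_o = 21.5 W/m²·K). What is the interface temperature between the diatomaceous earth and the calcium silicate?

T = 250 °C

Treat each layer as a resistance in series:
  R_conv,in = 1/(4πr²h) = 1/(4π·0.874²·1900) = 5.483×10^-5 K/W
  R_aluminium = (1/0.874 − 1/0.894)/(4πk) = 0.02560/(4π·202) = 1.008×10^-5 K/W
  R_diatomaceous earth = (1/0.894 − 1/1.18)/(4πk) = 0.2711/(4π·0.0903) = 0.2389 K/W
  R_calcium silicate = (1/1.18 − 1/1.64)/(4πk) = 0.2377/(4π·0.0517) = 0.3659 K/W
  R_conv,out = 1/(4πr²h) = 1/(4π·1.64²·21.5) = 0.001376 K/W
ΣR = 5.483×10^-5 + 1.008×10^-5 + 0.2389 + 0.3659 + 0.001376 = 0.6062 K/W
Q = ΔT/ΣR = (389 °C − 35.3 °C)/0.6062 = 583.5 W
From the inner boundary to the diatomaceous earth/calcium silicate interface, ΣR_partial = 0.2390 K/W.
T_interface = T_in − Q·ΣR_partial = 389 °C − (583.5)(0.2390) = 250 °C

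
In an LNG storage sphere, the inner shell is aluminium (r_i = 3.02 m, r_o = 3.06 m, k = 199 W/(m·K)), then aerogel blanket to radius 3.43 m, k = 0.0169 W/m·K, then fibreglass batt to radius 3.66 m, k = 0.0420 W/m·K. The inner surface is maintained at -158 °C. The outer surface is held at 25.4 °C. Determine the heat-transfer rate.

Q = 914 W

Treat each layer as a resistance in series:
  R_aluminium = (1/3.02 − 1/3.06)/(4πk) = 0.004328/(4π·199) = 1.731×10^-6 K/W
  R_aerogel blanket = (1/3.06 − 1/3.43)/(4πk) = 0.03525/(4π·0.0169) = 0.1660 K/W
  R_fibreglass batt = (1/3.43 − 1/3.66)/(4πk) = 0.01832/(4π·0.0420) = 0.03471 K/W
ΣR = 1.731×10^-6 + 0.1660 + 0.03471 = 0.2007 K/W
Q = ΔT/ΣR = (-158 °C − 25.4 °C)/0.2007 = -914 W
(Negative Q ⇒ heat flows inward; heat gain = 914 W.)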